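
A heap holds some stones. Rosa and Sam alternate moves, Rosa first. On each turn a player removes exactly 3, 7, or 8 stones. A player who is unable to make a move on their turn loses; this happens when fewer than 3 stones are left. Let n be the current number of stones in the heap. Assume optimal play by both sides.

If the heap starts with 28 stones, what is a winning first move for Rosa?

Remove 7, leaving 21.

Build the W/L table. Terminal = L. A non-terminal position is W if it has a move to some L; otherwise it is L.
n=0: no move → L
n=1: no move → L
n=2: no move → L
n=3: can move to 0, which is L ⇒ W
n=4: can move to 1, which is L ⇒ W
n=5: can move to 2, which is L ⇒ W
n=6: the only move is to 3(W), a W ⇒ L
n=7: can move to 0, which is L ⇒ W
n=8: can move to 1, which is L ⇒ W
n=9: can move to 6, which is L ⇒ W
n=10: can move to 2, which is L ⇒ W
n=11: moves to 8(W), 4(W), 3(W); every one is W ⇒ L
n=12: moves to 9(W), 5(W), 4(W); every one is W ⇒ L
n=13: can move to 6, which is L ⇒ W
n=14: can move to 11, which is L ⇒ W
n=15: can move to 12, which is L ⇒ W
n=16: moves to 13(W), 9(W), 8(W); every one is W ⇒ L
n=17: moves to 14(W), 10(W), 9(W); every one is W ⇒ L
n=18: can move to 11, which is L ⇒ W
n=19: can move to 16, which is L ⇒ W
n=20: can move to 17, which is L ⇒ W
n=21: moves to 18(W), 14(W), 13(W); every one is W ⇒ L
n=22: moves to 19(W), 15(W), 14(W); every one is W ⇒ L
n=23: can move to 16, which is L ⇒ W
n=24: can move to 21, which is L ⇒ W
n=25: can move to 22, which is L ⇒ W
n=26: moves to 23(W), 19(W), 18(W); every one is W ⇒ L
n=27: moves to 24(W), 20(W), 19(W); every one is W ⇒ L
n=28: can move to 21, which is L ⇒ W
From 28, the L positions reachable in one move are: 21.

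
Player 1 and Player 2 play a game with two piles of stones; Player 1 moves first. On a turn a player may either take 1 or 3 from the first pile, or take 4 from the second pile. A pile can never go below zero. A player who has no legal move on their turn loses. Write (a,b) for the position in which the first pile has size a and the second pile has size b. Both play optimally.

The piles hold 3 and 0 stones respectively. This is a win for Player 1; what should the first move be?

Label each position W (a win for the player to move) or L (a loss). A position with no legal move is L; any other position is W exactly when some move reaches an L, and L when every move reaches a W.
No move ever increases a pile, so every position that can arise here has a ≤ 3 and b ≤ 0; it is enough to label the cells with 0 ≤ a ≤ 3 and 0 ≤ b ≤ 0.
Every move lowers a or b (never raises either), so fill the grid row by row in increasing a, and left to right within a row: each cell's successors are then already labelled.
      b=0
a=0:    L
a=1:    W
a=2:    L
a=3:    W
Cells with no legal move (terminal, hence L): (0,0).
The remaining L cells, each justified by listing all of its moves:
(2,0): the only move is to (1,0)(W), a W ⇒ L
Every other cell has at least one move into one of the L cells above, so it is W.
From (3,0), the L positions reachable in one move are: (2,0), (0,0). Any move reaching one of these is winning.

Move to (2,0).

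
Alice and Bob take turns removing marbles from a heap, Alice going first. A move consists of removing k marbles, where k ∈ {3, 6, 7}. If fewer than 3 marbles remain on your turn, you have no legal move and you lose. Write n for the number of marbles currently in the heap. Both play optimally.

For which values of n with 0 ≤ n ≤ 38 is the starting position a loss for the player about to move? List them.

0, 1, 2, 10, 11, 12, 20, 21, 22, 30, 31, 32

Build the W/L table. Terminal = L. A non-terminal position is W if it has a move to some L; otherwise it is L.
n=0: no move → L
n=1: no move → L
n=2: no move → L
n=3: can move to 0, which is L ⇒ W
n=4: can move to 1, which is L ⇒ W
n=5: can move to 2, which is L ⇒ W
n=6: can move to 0, which is L ⇒ W
n=7: can move to 1, which is L ⇒ W
n=8: can move to 2, which is L ⇒ W
n=9: can move to 2, which is L ⇒ W
n=10: moves to 7(W), 4(W), 3(W); every one is W ⇒ L
n=11: moves to 8(W), 5(W), 4(W); every one is W ⇒ L
n=12: moves to 9(W), 6(W), 5(W); every one is W ⇒ L
n=13: can move to 10, which is L ⇒ W
n=14: can move to 11, which is L ⇒ W
n=15: can move to 12, which is L ⇒ W
n=16: can move to 10, which is L ⇒ W
n=17: can move to 11, which is L ⇒ W
n=18: can move to 12, which is L ⇒ W
n=19: can move to 12, which is L ⇒ W
n=20: moves to 17(W), 14(W), 13(W); every one is W ⇒ L
n=21: moves to 18(W), 15(W), 14(W); every one is W ⇒ L
n=22: moves to 19(W), 16(W), 15(W); every one is W ⇒ L
n=23: can move to 20, which is L ⇒ W
n=24: can move to 21, which is L ⇒ W
n=25: can move to 22, which is L ⇒ W
n=26: can move to 20, which is L ⇒ W
n=27: can move to 21, which is L ⇒ W
n=28: can move to 22, which is L ⇒ W
n=29: can move to 22, which is L ⇒ W
n=30: moves to 27(W), 24(W), 23(W); every one is W ⇒ L
n=31: moves to 28(W), 25(W), 24(W); every one is W ⇒ L
n=32: moves to 29(W), 26(W), 25(W); every one is W ⇒ L
n=33: can move to 30, which is L ⇒ W
n=34: can move to 31, which is L ⇒ W
n=35: can move to 32, which is L ⇒ W
n=36: can move to 30, which is L ⇒ W
n=37: can move to 31, which is L ⇒ W
n=38: can move to 32, which is L ⇒ W
The losing starting values of n are exactly the entries labelled L in this table (12 of them).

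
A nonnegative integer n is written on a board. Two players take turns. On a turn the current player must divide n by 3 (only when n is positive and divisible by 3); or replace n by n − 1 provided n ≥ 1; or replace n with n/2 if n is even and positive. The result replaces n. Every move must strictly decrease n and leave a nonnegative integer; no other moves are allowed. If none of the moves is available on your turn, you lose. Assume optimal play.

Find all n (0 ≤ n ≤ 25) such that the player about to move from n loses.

0, 2, 5, 7, 9, 11, 13, 16, 19, 23, 25

Label each position W (a win for the player to move) or L (a loss). A position with no legal move is L; any other position is W exactly when some move reaches an L, and L when every move reaches a W.
n=0: no move → L
n=1: W (go to 0, an L position)
n=2: L (sole option 1(W) is W)
n=3: W (go to 2, an L position)
n=4: W (go to 2, an L position)
n=5: L (sole option 4(W) is W)
n=6: W (go to 2, an L position)
n=7: L (sole option 6(W) is W)
n=8: W (go to 7, an L position)
n=9: L (options 3(W), 8(W) are all W)
n=10: W (go to 5, an L position)
n=11: L (sole option 10(W) is W)
n=12: W (go to 11, an L position)
n=13: L (sole option 12(W) is W)
n=14: W (go to 7, an L position)
n=15: W (go to 5, an L position)
n=16: L (options 8(W), 15(W) are all W)
n=17: W (go to 16, an L position)
n=18: W (go to 9, an L position)
n=19: L (sole option 18(W) is W)
n=20: W (go to 19, an L position)
n=21: W (go to 7, an L position)
n=22: W (go to 11, an L position)
n=23: L (sole option 22(W) is W)
n=24: W (go to 23, an L position)
n=25: L (sole option 24(W) is W)
Reading off the rows marked L gives the requested list; there are 11 such values of n.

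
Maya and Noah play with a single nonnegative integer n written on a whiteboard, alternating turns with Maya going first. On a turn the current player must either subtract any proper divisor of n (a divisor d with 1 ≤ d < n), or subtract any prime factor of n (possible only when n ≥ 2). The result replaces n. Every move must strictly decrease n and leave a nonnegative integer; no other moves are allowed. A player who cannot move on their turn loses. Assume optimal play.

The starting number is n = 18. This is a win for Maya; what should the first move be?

Move to 9.

Build the W/L table. Terminal = L. A non-terminal position is W if it has a move to some L; otherwise it is L.
n=0: no move → L
n=1: no move → L
n=2: W (go to 0, an L position)
n=3: W (go to 0, an L position)
n=4: L (options 2(W), 3(W) are all W)
n=5: W (go to 0, an L position)
n=6: W (go to 4, an L position)
n=7: W (go to 0, an L position)
n=8: W (go to 4, an L position)
n=9: L (options 6(W), 8(W) are all W)
n=10: W (go to 9, an L position)
n=11: W (go to 0, an L position)
n=12: W (go to 9, an L position)
n=13: W (go to 0, an L position)
n=14: L (options 7(W), 12(W), 13(W) are all W)
n=15: W (go to 14, an L position)
n=16: W (go to 14, an L position)
n=17: W (go to 0, an L position)
n=18: W (go to 9, an L position)
From 18, the L positions reachable in one move are: 9.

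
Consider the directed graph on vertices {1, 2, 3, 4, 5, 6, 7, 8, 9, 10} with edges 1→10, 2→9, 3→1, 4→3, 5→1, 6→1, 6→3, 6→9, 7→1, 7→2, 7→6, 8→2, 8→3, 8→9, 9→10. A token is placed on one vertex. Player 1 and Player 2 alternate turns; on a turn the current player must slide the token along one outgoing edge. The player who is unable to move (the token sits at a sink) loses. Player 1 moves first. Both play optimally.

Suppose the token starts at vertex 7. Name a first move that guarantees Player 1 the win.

Compute win/loss labels from the base case upward. A position with no move is L. Any other position is W if it can reach an L in one move, else L.
Every edge goes from a vertex to one that appears earlier in the order 10, 1, 3, 9, 6, 4, 5, 2, 8, 7, so processing vertices in that order labels each vertex after all of its successors.
10: no outgoing edge → L
1: →10(L), so W
3: →1(W) only, which is W, so L
9: →10(L), so W
6: →3(L), so W
4: →3(L), so W
5: →1(W) only, which is W, so L
2: →9(W) only, which is W, so L
8: →2(L), so W
7: →2(L), so W
From 7, the L positions reachable in one move are: 2.

Move to 2.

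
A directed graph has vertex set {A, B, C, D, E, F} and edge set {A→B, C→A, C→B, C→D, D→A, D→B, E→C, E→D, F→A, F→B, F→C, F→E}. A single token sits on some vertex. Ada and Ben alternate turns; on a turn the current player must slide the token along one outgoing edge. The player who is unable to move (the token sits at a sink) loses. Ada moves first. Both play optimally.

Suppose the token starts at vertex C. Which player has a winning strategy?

Use the standard recursion: the mover loses at a terminal position; elsewhere, the mover wins exactly when some move hands the opponent an L position.
Every edge goes from a vertex to one that appears earlier in the order B, A, D, C, E, F, so processing vertices in that order labels each vertex after all of its successors.
B: no outgoing edge → L
A: →B(L), so W
D: →B(L), so W
C: →B(L), so W
E: →C(W), D(W) — all W, so L
F: →E(L), so W
From C Ada can move to B, reaching an L position.

Ada wins.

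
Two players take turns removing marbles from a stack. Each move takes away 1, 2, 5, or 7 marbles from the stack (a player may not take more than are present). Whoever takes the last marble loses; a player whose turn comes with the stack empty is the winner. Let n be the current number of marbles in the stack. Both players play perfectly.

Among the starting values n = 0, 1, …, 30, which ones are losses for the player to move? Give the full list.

1, 4, 7, 10, 13, 16, 19, 22, 25, 28

Positions with no move are W. A position that does have a move is losing for the player to move precisely when every available move leads to a winning position for the opponent. Fill in the labels:
n=0: no move; the opponent has just taken the last marble and therefore loses → W
n=1: only reaches 0(W), which is W → L
n=2: reaches L-position 1 → W
n=3: reaches L-position 1 → W
n=4: only reaches 3(W), 2(W), all W → L
n=5: reaches L-position 4 → W
n=6: reaches L-position 4 → W
n=7: only reaches 6(W), 5(W), 2(W), 0(W), all W → L
n=8: reaches L-position 7 → W
n=9: reaches L-position 7 → W
n=10: only reaches 9(W), 8(W), 5(W), 3(W), all W → L
n=11: reaches L-position 10 → W
n=12: reaches L-position 10 → W
n=13: only reaches 12(W), 11(W), 8(W), 6(W), all W → L
n=14: reaches L-position 13 → W
n=15: reaches L-position 13 → W
n=16: only reaches 15(W), 14(W), 11(W), 9(W), all W → L
n=17: reaches L-position 16 → W
n=18: reaches L-position 16 → W
n=19: only reaches 18(W), 17(W), 14(W), 12(W), all W → L
n=20: reaches L-position 19 → W
n=21: reaches L-position 19 → W
n=22: only reaches 21(W), 20(W), 17(W), 15(W), all W → L
n=23: reaches L-position 22 → W
n=24: reaches L-position 22 → W
n=25: only reaches 24(W), 23(W), 20(W), 18(W), all W → L
n=26: reaches L-position 25 → W
n=27: reaches L-position 25 → W
n=28: only reaches 27(W), 26(W), 23(W), 21(W), all W → L
n=29: reaches L-position 28 → W
n=30: reaches L-position 28 → W
Reading off the rows marked L gives the requested list; there are 10 such values of n.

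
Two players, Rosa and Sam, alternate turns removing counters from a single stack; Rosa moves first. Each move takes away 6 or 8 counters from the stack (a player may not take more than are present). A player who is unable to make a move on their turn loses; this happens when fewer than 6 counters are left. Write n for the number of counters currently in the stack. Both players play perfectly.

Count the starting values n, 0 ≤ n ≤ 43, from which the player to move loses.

20

Work bottom-up. With no move the player to move loses. Otherwise the position is W if at least one move leads to an L position for the opponent, and L if every move leads to a W.
n=0: no move → L
n=1: no move → L
n=2: no move → L
n=3: no move → L
n=4: no move → L
n=5: no move → L
n=6: can move to 0, which is L ⇒ W
n=7: can move to 1, which is L ⇒ W
n=8: can move to 2, which is L ⇒ W
n=9: can move to 3, which is L ⇒ W
n=10: can move to 4, which is L ⇒ W
n=11: can move to 5, which is L ⇒ W
n=12: can move to 4, which is L ⇒ W
n=13: can move to 5, which is L ⇒ W
n=14: moves to 8(W), 6(W); every one is W ⇒ L
n=15: moves to 9(W), 7(W); every one is W ⇒ L
n=16: moves to 10(W), 8(W); every one is W ⇒ L
n=17: moves to 11(W), 9(W); every one is W ⇒ L
n=18: moves to 12(W), 10(W); every one is W ⇒ L
n=19: moves to 13(W), 11(W); every one is W ⇒ L
n=20: can move to 14, which is L ⇒ W
n=21: can move to 15, which is L ⇒ W
n=22: can move to 16, which is L ⇒ W
n=23: can move to 17, which is L ⇒ W
n=24: can move to 18, which is L ⇒ W
n=25: can move to 19, which is L ⇒ W
n=26: can move to 18, which is L ⇒ W
n=27: can move to 19, which is L ⇒ W
n=28: moves to 22(W), 20(W); every one is W ⇒ L
n=29: moves to 23(W), 21(W); every one is W ⇒ L
n=30: moves to 24(W), 22(W); every one is W ⇒ L
n=31: moves to 25(W), 23(W); every one is W ⇒ L
n=32: moves to 26(W), 24(W); every one is W ⇒ L
n=33: moves to 27(W), 25(W); every one is W ⇒ L
n=34: can move to 28, which is L ⇒ W
n=35: can move to 29, which is L ⇒ W
n=36: can move to 30, which is L ⇒ W
n=37: can move to 31, which is L ⇒ W
n=38: can move to 32, which is L ⇒ W
n=39: can move to 33, which is L ⇒ W
n=40: can move to 32, which is L ⇒ W
n=41: can move to 33, which is L ⇒ W
n=42: moves to 36(W), 34(W); every one is W ⇒ L
n=43: moves to 37(W), 35(W); every one is W ⇒ L
L entries with 0 ≤ n ≤ 43: n = 0, 1, 2, 3, 4, 5, 14, 15, 16, 17, 18, 19, 28, 29, 30, 31, 32, 33, 42, 43; that makes 20.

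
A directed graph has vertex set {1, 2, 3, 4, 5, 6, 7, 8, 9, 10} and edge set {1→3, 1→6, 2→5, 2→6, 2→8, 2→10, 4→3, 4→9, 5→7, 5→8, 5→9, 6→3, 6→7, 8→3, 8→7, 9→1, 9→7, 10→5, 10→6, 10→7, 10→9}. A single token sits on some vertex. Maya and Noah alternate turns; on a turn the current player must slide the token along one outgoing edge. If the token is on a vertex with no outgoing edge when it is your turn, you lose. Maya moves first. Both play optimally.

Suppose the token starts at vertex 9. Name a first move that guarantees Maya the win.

Move to 7.

Compute win/loss labels from the base case upward. A position with no move is L. Any other position is W if it can reach an L in one move, else L.
Every edge goes from a vertex to one that appears earlier in the order 7, 3, 6, 8, 1, 9, 5, 10, 4, 2, so processing vertices in that order labels each vertex after all of its successors.
7: no outgoing edge → L
3: no outgoing edge → L
6: →3(L), so W
8: →3(L), so W
1: →3(L), so W
9: →7(L), so W
5: →7(L), so W
10: →7(L), so W
4: →3(L), so W
2: →10(W), 5(W), 8(W), 6(W) — all W, so L
From 9, the L positions reachable in one move are: 7.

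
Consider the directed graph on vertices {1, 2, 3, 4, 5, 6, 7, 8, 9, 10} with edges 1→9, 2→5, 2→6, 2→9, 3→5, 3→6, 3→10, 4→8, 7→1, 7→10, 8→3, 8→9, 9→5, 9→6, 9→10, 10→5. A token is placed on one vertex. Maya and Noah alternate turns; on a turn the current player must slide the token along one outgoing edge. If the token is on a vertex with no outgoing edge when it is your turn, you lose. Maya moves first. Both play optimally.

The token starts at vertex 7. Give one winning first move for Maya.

Move to 1.

Classify positions by backward induction: terminal positions (no move available) are L. From any other position, the mover wins iff some move reaches an L.
Every edge goes from a vertex to one that appears earlier in the order 5, 6, 10, 3, 9, 8, 1, 7, 2, 4, so processing vertices in that order labels each vertex after all of its successors.
5: no outgoing edge → L
6: no outgoing edge → L
10: reaches L-position 5 → W
3: reaches L-position 6 → W
9: reaches L-position 6 → W
8: only reaches 9(W), 3(W), all W → L
1: only reaches 9(W), which is W → L
7: reaches L-position 1 → W
2: reaches L-position 6 → W
4: reaches L-position 8 → W
From 7, the L positions reachable in one move are: 1.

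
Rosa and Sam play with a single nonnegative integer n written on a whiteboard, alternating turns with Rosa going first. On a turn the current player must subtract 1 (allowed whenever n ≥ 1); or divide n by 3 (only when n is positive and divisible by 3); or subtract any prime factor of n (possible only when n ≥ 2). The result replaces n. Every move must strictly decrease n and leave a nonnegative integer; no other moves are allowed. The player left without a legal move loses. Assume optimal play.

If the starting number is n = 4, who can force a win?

Sam wins.

Label each position W (a win for the player to move) or L (a loss). A position with no legal move is L; any other position is W exactly when some move reaches an L, and L when every move reaches a W.
n=0: no move → L
n=1: W (go to 0, an L position)
n=2: W (go to 0, an L position)
n=3: W (go to 0, an L position)
n=4: L (options 2(W), 3(W) are all W)
The starting position 4 is L: whatever Rosa does, the opponent receives a W position.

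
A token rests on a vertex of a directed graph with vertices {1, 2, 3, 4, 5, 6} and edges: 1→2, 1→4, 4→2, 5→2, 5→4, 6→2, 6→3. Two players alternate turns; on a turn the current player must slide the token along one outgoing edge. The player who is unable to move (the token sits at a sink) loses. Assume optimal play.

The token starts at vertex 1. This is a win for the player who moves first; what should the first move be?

Classify positions by backward induction: terminal positions (no move available) are L. From any other position, the mover wins iff some move reaches an L.
Every edge goes from a vertex to one that appears earlier in the order 2, 3, 4, 5, 6, 1, so processing vertices in that order labels each vertex after all of its successors.
2: no outgoing edge → L
3: no outgoing edge → L
4: W (go to 2, an L position)
5: W (go to 2, an L position)
6: W (go to 3, an L position)
1: W (go to 2, an L position)
From 1, the L positions reachable in one move are: 2.

Move to 2.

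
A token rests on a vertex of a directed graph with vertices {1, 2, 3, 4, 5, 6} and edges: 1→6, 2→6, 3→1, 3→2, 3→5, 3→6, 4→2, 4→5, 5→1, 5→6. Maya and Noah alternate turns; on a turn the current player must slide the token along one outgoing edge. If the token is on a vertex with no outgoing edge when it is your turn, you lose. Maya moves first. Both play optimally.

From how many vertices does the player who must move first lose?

2

Use the standard recursion: the mover loses at a terminal position; elsewhere, the mover wins exactly when some move hands the opponent an L position.
Every edge goes from a vertex to one that appears earlier in the order 6, 2, 1, 5, 4, 3, so processing vertices in that order labels each vertex after all of its successors.
6: no outgoing edge → L
2: →6(L), so W
1: →6(L), so W
5: →6(L), so W
4: →5(W), 2(W) — all W, so L
3: →6(L), so W
The L vertices are 4, 6; that is 2 in all.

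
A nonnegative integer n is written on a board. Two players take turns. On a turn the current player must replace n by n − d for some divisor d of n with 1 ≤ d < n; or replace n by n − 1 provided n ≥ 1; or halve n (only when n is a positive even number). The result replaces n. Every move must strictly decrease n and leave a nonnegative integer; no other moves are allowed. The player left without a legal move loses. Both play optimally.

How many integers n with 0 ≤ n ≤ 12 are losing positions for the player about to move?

Label each position W (a win for the player to move) or L (a loss). A position with no legal move is L; any other position is W exactly when some move reaches an L, and L when every move reaches a W.
n=0: no move → L
n=1: can move to 0, which is L ⇒ W
n=2: the only move is to 1(W), a W ⇒ L
n=3: can move to 2, which is L ⇒ W
n=4: can move to 2, which is L ⇒ W
n=5: the only move is to 4(W), a W ⇒ L
n=6: can move to 5, which is L ⇒ W
n=7: the only move is to 6(W), a W ⇒ L
n=8: can move to 7, which is L ⇒ W
n=9: moves to 6(W), 8(W); every one is W ⇒ L
n=10: can move to 5, which is L ⇒ W
n=11: the only move is to 10(W), a W ⇒ L
n=12: can move to 9, which is L ⇒ W
L entries with 0 ≤ n ≤ 12: n = 0, 2, 5, 7, 9, 11; that makes 6.

6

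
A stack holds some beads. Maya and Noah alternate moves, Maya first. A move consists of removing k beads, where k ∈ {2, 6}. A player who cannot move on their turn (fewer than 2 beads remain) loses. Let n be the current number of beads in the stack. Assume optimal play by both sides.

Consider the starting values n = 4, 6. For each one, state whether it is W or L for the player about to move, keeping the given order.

Compute win/loss labels from the base case upward. A position with no move is L. Any other position is W if it can reach an L in one move, else L.
n=0: no move → L
n=1: no move → L
n=2: W (go to 0, an L position)
n=3: W (go to 1, an L position)
n=4: L (sole option 2(W) is W)
n=5: L (sole option 3(W) is W)
n=6: W (go to 4, an L position)

4: L, 6: W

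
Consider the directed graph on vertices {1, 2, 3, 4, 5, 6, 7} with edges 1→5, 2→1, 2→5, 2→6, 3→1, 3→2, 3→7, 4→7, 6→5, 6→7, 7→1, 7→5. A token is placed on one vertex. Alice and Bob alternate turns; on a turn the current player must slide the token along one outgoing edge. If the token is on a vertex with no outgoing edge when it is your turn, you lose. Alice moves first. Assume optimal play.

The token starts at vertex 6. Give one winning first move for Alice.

Move to 5.

Classify positions by backward induction: terminal positions (no move available) are L. From any other position, the mover wins iff some move reaches an L.
Every edge goes from a vertex to one that appears earlier in the order 5, 1, 7, 6, 2, 4, 3, so processing vertices in that order labels each vertex after all of its successors.
5: no outgoing edge → L
1: W (go to 5, an L position)
7: W (go to 5, an L position)
6: W (go to 5, an L position)
2: W (go to 5, an L position)
4: L (sole option 7(W) is W)
3: L (options 2(W), 7(W), 1(W) are all W)
From 6, the L positions reachable in one move are: 5.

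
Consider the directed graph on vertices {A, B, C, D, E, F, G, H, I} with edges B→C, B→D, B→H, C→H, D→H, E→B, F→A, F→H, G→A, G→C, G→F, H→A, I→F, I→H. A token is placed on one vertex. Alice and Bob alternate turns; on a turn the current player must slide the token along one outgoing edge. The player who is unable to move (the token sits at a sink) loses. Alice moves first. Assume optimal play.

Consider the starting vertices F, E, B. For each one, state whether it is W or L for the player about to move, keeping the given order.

F: W, E: L, B: W

Classify positions by backward induction: terminal positions (no move available) are L. From any other position, the mover wins iff some move reaches an L.
Every edge goes from a vertex to one that appears earlier in the order A, H, F, C, D, I, B, G, E, so processing vertices in that order labels each vertex after all of its successors.
A: no outgoing edge → L
H: reaches L-position A → W
F: reaches L-position A → W
C: only reaches H(W), which is W → L
D: only reaches H(W), which is W → L
I: only reaches F(W), H(W), all W → L
B: reaches L-position D → W
G: reaches L-position C → W
E: only reaches B(W), which is W → L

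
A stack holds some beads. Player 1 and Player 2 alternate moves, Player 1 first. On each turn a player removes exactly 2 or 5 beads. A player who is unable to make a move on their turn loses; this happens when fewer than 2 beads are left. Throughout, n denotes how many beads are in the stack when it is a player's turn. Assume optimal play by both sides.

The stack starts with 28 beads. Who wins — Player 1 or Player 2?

Compute win/loss labels from the base case upward. A position with no move is L. Any other position is W if it can reach an L in one move, else L.
n=0: no move → L
n=1: no move → L
n=2: W (go to 0, an L position)
n=3: W (go to 1, an L position)
n=4: L (sole option 2(W) is W)
n=5: W (go to 0, an L position)
n=6: W (go to 4, an L position)
n=7: L (options 5(W), 2(W) are all W)
n=8: L (options 6(W), 3(W) are all W)
n=9: W (go to 7, an L position)
n=10: W (go to 8, an L position)
n=11: L (options 9(W), 6(W) are all W)
n=12: W (go to 7, an L position)
n=13: W (go to 11, an L position)
n=14: L (options 12(W), 9(W) are all W)
n=15: L (options 13(W), 10(W) are all W)
n=16: W (go to 14, an L position)
n=17: W (go to 15, an L position)
n=18: L (options 16(W), 13(W) are all W)
n=19: W (go to 14, an L position)
n=20: W (go to 18, an L position)
n=21: L (options 19(W), 16(W) are all W)
n=22: L (options 20(W), 17(W) are all W)
n=23: W (go to 21, an L position)
n=24: W (go to 22, an L position)
n=25: L (options 23(W), 20(W) are all W)
n=26: W (go to 21, an L position)
n=27: W (go to 25, an L position)
n=28: L (options 26(W), 23(W) are all W)
Every move from 28 reaches a W position, so the mover loses.

Player 2 wins.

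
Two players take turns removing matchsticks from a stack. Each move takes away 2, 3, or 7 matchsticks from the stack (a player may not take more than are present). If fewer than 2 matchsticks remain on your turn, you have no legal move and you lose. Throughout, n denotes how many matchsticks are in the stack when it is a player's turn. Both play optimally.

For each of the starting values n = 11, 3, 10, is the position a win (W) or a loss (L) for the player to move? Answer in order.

11: L, 3: W, 10: L

Use the standard recursion: the mover loses at a terminal position; elsewhere, the mover wins exactly when some move hands the opponent an L position.
n=0: no move → L
n=1: no move → L
n=2: →0(L), so W
n=3: →1(L), so W
n=4: →1(L), so W
n=5: →3(W), 2(W) — all W, so L
n=6: →4(W), 3(W) — all W, so L
n=7: →5(L), so W
n=8: →6(L), so W
n=9: →6(L), so W
n=10: →8(W), 7(W), 3(W) — all W, so L
n=11: →9(W), 8(W), 4(W) — all W, so L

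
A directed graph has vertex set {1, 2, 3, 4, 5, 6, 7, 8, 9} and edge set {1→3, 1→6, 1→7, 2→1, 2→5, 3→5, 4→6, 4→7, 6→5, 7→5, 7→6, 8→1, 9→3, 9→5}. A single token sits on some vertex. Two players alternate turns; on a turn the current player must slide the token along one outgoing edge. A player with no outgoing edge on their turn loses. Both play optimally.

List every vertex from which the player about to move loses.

1, 4, 5

Classify positions by backward induction: terminal positions (no move available) are L. From any other position, the mover wins iff some move reaches an L.
Every edge goes from a vertex to one that appears earlier in the order 5, 6, 7, 3, 9, 4, 1, 2, 8, so processing vertices in that order labels each vertex after all of its successors.
5: no outgoing edge → L
6: reaches L-position 5 → W
7: reaches L-position 5 → W
3: reaches L-position 5 → W
9: reaches L-position 5 → W
4: only reaches 7(W), 6(W), all W → L
1: only reaches 3(W), 7(W), 6(W), all W → L
2: reaches L-position 1 → W
8: reaches L-position 1 → W
Reading off the rows marked L gives the requested list; there are 3 such vertices.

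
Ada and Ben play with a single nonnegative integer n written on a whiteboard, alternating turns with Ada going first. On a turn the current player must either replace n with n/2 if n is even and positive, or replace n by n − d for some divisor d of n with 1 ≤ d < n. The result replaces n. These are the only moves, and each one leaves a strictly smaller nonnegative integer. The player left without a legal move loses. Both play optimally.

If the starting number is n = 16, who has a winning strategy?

Work bottom-up. With no move the player to move loses. Otherwise the position is W if at least one move leads to an L position for the opponent, and L if every move leads to a W.
n=0: no move → L
n=1: no move → L
n=2: W (go to 1, an L position)
n=3: L (sole option 2(W) is W)
n=4: W (go to 3, an L position)
n=5: L (sole option 4(W) is W)
n=6: W (go to 3, an L position)
n=7: L (sole option 6(W) is W)
n=8: W (go to 7, an L position)
n=9: L (options 6(W), 8(W) are all W)
n=10: W (go to 5, an L position)
n=11: L (sole option 10(W) is W)
n=12: W (go to 9, an L position)
n=13: L (sole option 12(W) is W)
n=14: W (go to 7, an L position)
n=15: L (options 10(W), 12(W), 14(W) are all W)
n=16: W (go to 15, an L position)
From 16 Ada can move to 15, reaching an L position.

Ada wins.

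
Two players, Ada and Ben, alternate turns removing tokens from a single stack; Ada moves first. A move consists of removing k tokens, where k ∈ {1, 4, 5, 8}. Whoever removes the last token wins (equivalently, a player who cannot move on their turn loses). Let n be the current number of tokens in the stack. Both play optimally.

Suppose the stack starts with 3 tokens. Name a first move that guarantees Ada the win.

Compute win/loss labels from the base case upward. A position with no move is L. Any other position is W if it can reach an L in one move, else L.
n=0: no move → L
n=1: →0(L), so W
n=2: →1(W) only, which is W, so L
n=3: →2(L), so W
From 3, the L positions reachable in one move are: 2.

Remove 1, leaving 2.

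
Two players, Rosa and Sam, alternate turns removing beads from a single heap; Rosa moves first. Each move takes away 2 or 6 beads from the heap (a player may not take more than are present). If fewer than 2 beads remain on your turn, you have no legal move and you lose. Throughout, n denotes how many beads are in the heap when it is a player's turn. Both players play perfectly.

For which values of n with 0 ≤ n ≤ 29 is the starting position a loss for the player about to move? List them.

0, 1, 4, 5, 8, 9, 12, 13, 16, 17, 20, 21, 24, 25, 28, 29

Label each position W (a win for the player to move) or L (a loss). A position with no legal move is L; any other position is W exactly when some move reaches an L, and L when every move reaches a W.
n=0: no move → L
n=1: no move → L
n=2: reaches L-position 0 → W
n=3: reaches L-position 1 → W
n=4: only reaches 2(W), which is W → L
n=5: only reaches 3(W), which is W → L
n=6: reaches L-position 4 → W
n=7: reaches L-position 5 → W
n=8: only reaches 6(W), 2(W), all W → L
n=9: only reaches 7(W), 3(W), all W → L
n=10: reaches L-position 8 → W
n=11: reaches L-position 9 → W
n=12: only reaches 10(W), 6(W), all W → L
n=13: only reaches 11(W), 7(W), all W → L
n=14: reaches L-position 12 → W
n=15: reaches L-position 13 → W
n=16: only reaches 14(W), 10(W), all W → L
n=17: only reaches 15(W), 11(W), all W → L
n=18: reaches L-position 16 → W
n=19: reaches L-position 17 → W
n=20: only reaches 18(W), 14(W), all W → L
n=21: only reaches 19(W), 15(W), all W → L
n=22: reaches L-position 20 → W
n=23: reaches L-position 21 → W
n=24: only reaches 22(W), 18(W), all W → L
n=25: only reaches 23(W), 19(W), all W → L
n=26: reaches L-position 24 → W
n=27: reaches L-position 25 → W
n=28: only reaches 26(W), 22(W), all W → L
n=29: only reaches 27(W), 23(W), all W → L
The losing starting values of n are exactly the entries labelled L in this table (16 of them).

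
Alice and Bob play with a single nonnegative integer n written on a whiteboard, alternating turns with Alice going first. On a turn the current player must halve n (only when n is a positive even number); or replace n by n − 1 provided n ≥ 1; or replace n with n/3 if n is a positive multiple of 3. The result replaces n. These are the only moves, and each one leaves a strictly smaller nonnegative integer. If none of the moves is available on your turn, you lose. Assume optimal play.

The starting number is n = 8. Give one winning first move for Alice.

Use the standard recursion: the mover loses at a terminal position; elsewhere, the mover wins exactly when some move hands the opponent an L position.
n=0: no move → L
n=1: W (go to 0, an L position)
n=2: L (sole option 1(W) is W)
n=3: W (go to 2, an L position)
n=4: W (go to 2, an L position)
n=5: L (sole option 4(W) is W)
n=6: W (go to 2, an L position)
n=7: L (sole option 6(W) is W)
n=8: W (go to 7, an L position)
From 8, the L positions reachable in one move are: 7.

Move to 7.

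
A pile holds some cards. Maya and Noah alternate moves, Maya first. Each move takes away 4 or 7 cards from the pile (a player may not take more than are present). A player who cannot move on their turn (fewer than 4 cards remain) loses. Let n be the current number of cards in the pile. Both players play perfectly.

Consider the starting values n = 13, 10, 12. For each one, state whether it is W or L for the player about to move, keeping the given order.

Positions with no move are L. A position that does have a move is losing for the player to move precisely when every available move leads to a winning position for the opponent. Fill in the labels:
n=0: no move → L
n=1: no move → L
n=2: no move → L
n=3: no move → L
n=4: →0(L), so W
n=5: →1(L), so W
n=6: →2(L), so W
n=7: →3(L), so W
n=8: →1(L), so W
n=9: →2(L), so W
n=10: →3(L), so W
n=11: →7(W), 4(W) — all W, so L
n=12: →8(W), 5(W) — all W, so L
n=13: →9(W), 6(W) — all W, so L

13: L, 10: W, 12: L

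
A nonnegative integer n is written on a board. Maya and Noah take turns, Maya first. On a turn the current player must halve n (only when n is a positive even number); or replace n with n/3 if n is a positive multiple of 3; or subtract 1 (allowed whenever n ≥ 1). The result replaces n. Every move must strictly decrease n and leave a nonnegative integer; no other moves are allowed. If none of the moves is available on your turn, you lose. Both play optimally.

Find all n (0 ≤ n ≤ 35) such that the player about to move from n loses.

Classify positions by backward induction: terminal positions (no move available) are L. From any other position, the mover wins iff some move reaches an L.
n=0: no move → L
n=1: →0(L), so W
n=2: →1(W) only, which is W, so L
n=3: →2(L), so W
n=4: →2(L), so W
n=5: →4(W) only, which is W, so L
n=6: →2(L), so W
n=7: →6(W) only, which is W, so L
n=8: →7(L), so W
n=9: →3(W), 8(W) — all W, so L
n=10: →5(L), so W
n=11: →10(W) only, which is W, so L
n=12: →11(L), so W
n=13: →12(W) only, which is W, so L
n=14: →7(L), so W
n=15: →5(L), so W
n=16: →8(W), 15(W) — all W, so L
n=17: →16(L), so W
n=18: →9(L), so W
n=19: →18(W) only, which is W, so L
n=20: →19(L), so W
n=21: →7(L), so W
n=22: →11(L), so W
n=23: →22(W) only, which is W, so L
n=24: →23(L), so W
n=25: →24(W) only, which is W, so L
n=26: →13(L), so W
n=27: →9(L), so W
n=28: →14(W), 27(W) — all W, so L
n=29: →28(L), so W
n=30: →10(W), 15(W), 29(W) — all W, so L
n=31: →30(L), so W
n=32: →16(L), so W
n=33: →11(L), so W
n=34: →17(W), 33(W) — all W, so L
n=35: →34(L), so W
Reading off the rows marked L gives the requested list; there are 14 such values of n.

0, 2, 5, 7, 9, 11, 13, 16, 19, 23, 25, 28, 30, 34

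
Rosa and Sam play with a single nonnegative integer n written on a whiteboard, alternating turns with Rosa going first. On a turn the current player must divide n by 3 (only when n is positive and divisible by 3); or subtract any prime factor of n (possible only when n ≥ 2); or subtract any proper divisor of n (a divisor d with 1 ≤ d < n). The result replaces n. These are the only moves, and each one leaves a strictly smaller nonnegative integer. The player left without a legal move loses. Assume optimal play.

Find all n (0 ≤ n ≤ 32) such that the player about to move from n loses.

0, 1, 4, 9, 14, 20, 26, 32

Work bottom-up. With no move the player to move loses. Otherwise the position is W if at least one move leads to an L position for the opponent, and L if every move leads to a W.
n=0: no move → L
n=1: no move → L
n=2: →0(L), so W
n=3: →0(L), so W
n=4: →2(W), 3(W) — all W, so L
n=5: →0(L), so W
n=6: →4(L), so W
n=7: →0(L), so W
n=8: →4(L), so W
n=9: →3(W), 6(W), 8(W) — all W, so L
n=10: →9(L), so W
n=11: →0(L), so W
n=12: →4(L), so W
n=13: →0(L), so W
n=14: →7(W), 12(W), 13(W) — all W, so L
n=15: →14(L), so W
n=16: →14(L), so W
n=17: →0(L), so W
n=18: →9(L), so W
n=19: →0(L), so W
n=20: →10(W), 15(W), 16(W), 18(W), 19(W) — all W, so L
n=21: →14(L), so W
n=22: →20(L), so W
n=23: →0(L), so W
n=24: →20(L), so W
n=25: →20(L), so W
n=26: →13(W), 24(W), 25(W) — all W, so L
n=27: →9(L), so W
n=28: →14(L), so W
n=29: →0(L), so W
n=30: →20(L), so W
n=31: →0(L), so W
n=32: →16(W), 24(W), 28(W), 30(W), 31(W) — all W, so L
Reading off the rows marked L gives the requested list; there are 8 such values of n.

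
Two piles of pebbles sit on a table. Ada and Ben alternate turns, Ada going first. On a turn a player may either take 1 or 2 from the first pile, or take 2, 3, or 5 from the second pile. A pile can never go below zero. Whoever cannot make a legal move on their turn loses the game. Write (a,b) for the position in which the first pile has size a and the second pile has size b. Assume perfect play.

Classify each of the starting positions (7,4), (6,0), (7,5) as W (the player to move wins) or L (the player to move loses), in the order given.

Positions with no move are L. A position that does have a move is losing for the player to move precisely when every available move leads to a winning position for the opponent. Fill in the labels:
No move ever increases a pile, so every position that can arise here has a ≤ 7 and b ≤ 5; it is enough to label the cells with 0 ≤ a ≤ 7 and 0 ≤ b ≤ 5.
Every move lowers a or b (never raises either), so fill the grid row by row in increasing a, and left to right within a row: each cell's successors are then already labelled.
      b=0  b=1  b=2  b=3  b=4  b=5
a=0:    L    L    W    W    W    W
a=1:    W    W    L    L    W    W
a=2:    W    W    W    W    L    L
a=3:    L    L    W    W    W    W
a=4:    W    W    L    L    W    W
a=5:    W    W    W    W    L    L
a=6:    L    L    W    W    W    W
a=7:    W    W    L    L    W    W
Cells with no legal move (terminal, hence L): (0,0), (0,1).
The remaining L cells, each justified by listing all of its moves:
(1,2): →(0,2)(W), (1,0)(W) — all W, so L
(1,3): →(0,3)(W), (1,1)(W), (1,0)(W) — all W, so L
(2,4): →(1,4)(W), (0,4)(W), (2,2)(W), (2,1)(W) — all W, so L
(2,5): →(1,5)(W), (0,5)(W), (2,3)(W), (2,2)(W), (2,0)(W) — all W, so L
(3,0): →(2,0)(W), (1,0)(W) — all W, so L
(3,1): →(2,1)(W), (1,1)(W) — all W, so L
(4,2): →(3,2)(W), (2,2)(W), (4,0)(W) — all W, so L
(4,3): →(3,3)(W), (2,3)(W), (4,1)(W), (4,0)(W) — all W, so L
(5,4): →(4,4)(W), (3,4)(W), (5,2)(W), (5,1)(W) — all W, so L
(5,5): →(4,5)(W), (3,5)(W), (5,3)(W), (5,2)(W), (5,0)(W) — all W, so L
(6,0): →(5,0)(W), (4,0)(W) — all W, so L
(6,1): →(5,1)(W), (4,1)(W) — all W, so L
(7,2): →(6,2)(W), (5,2)(W), (7,0)(W) — all W, so L
(7,3): →(6,3)(W), (5,3)(W), (7,1)(W), (7,0)(W) — all W, so L
Every other cell has at least one move into one of the L cells above, so it is W.
(7,4): the move to (5,4) reaches an L cell, so W
(6,0): one of the L cells justified above, so L
(7,5): the move to (5,5) reaches an L cell, so W

(7,4): W, (6,0): L, (7,5): W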